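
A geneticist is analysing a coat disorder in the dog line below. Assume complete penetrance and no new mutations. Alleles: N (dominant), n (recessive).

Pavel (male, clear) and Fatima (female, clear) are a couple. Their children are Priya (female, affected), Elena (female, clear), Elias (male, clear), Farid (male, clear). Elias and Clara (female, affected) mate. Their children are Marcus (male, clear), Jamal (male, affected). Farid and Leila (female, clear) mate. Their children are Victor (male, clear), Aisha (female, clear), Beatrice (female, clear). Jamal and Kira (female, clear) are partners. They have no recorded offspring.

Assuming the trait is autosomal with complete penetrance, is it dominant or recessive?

Pavel and Fatima are both clear yet have an affected child Priya. Under dominance, an affected child requires at least one affected parent, so the trait cannot be dominant.

recessive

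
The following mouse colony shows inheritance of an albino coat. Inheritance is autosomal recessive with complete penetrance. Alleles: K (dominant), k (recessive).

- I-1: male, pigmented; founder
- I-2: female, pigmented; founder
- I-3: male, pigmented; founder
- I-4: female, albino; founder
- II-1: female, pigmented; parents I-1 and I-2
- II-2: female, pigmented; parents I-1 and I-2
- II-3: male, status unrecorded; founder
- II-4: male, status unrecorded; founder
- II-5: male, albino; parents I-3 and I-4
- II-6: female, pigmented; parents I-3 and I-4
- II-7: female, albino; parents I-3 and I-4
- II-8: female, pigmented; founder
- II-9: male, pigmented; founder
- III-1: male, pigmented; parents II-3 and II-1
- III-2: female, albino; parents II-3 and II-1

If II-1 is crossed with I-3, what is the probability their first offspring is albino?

II-1 is pigmented so carries K and passed k to III-2 (kk), so II-1 is Kk.
I-3 is pigmented so carries K and passed k to II-5 (kk), so I-3 is Kk.
The cross gives 1/4 KK : 1/2 Kk : 1/4 kk, so P(offspring is albino) = 1/4.

1/4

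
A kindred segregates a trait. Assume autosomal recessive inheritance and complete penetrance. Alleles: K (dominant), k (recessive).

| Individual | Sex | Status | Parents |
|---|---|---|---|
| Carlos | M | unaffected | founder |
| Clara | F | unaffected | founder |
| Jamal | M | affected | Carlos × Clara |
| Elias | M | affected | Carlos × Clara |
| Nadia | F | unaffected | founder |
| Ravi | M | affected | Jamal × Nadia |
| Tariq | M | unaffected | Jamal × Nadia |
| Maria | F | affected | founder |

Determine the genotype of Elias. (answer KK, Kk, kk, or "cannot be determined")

kk

Elias is affected, so Elias is kk.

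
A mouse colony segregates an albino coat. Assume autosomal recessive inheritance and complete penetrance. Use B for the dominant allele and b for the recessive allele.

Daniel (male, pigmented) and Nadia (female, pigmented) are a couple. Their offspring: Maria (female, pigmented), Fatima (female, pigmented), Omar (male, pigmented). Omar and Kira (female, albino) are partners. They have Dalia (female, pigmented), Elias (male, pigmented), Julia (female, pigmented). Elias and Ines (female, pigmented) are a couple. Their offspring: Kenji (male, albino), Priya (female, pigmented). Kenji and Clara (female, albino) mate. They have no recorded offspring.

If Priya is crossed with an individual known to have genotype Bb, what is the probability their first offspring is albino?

Elias is pigmented so carries B and received b from Kira (bb), so Elias is Bb.
Ines is pigmented so carries B and passed b to Kenji (bb), so Ines is Bb.
Priya is a pigmented offspring of Elias (Bb) × Ines (Bb), whose cross gives 1/4 BB : 1/2 Bb : 1/4 bb; conditioning on being pigmented, Priya is BB with probability 1/3, Bb with probability 2/3.
Summing over parental genotype combinations, P(offspring is albino) = 2/3·1/4 = 1/6.

1/6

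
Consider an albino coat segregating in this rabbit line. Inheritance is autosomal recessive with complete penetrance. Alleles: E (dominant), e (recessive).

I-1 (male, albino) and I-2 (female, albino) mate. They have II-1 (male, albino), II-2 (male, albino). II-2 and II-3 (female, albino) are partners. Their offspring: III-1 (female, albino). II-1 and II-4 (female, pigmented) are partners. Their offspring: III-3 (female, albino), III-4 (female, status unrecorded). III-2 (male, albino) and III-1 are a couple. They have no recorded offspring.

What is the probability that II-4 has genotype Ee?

1

II-4 is pigmented so carries E and passed e to III-3 (ee), so II-4 is Ee, giving P(Ee) = 1.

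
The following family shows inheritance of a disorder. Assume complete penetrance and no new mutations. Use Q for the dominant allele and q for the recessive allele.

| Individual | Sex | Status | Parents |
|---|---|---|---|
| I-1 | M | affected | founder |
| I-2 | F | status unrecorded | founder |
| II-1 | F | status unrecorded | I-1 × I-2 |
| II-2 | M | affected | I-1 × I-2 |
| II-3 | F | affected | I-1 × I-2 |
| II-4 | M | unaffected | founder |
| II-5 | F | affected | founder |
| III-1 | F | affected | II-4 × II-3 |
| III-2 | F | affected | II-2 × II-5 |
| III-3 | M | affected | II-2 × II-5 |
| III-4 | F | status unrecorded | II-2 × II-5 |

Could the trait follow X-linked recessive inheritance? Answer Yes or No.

Under X-linked recessive, III-1 (affected, female) cannot arise from II-4 (unaffected) × II-3 (affected).

No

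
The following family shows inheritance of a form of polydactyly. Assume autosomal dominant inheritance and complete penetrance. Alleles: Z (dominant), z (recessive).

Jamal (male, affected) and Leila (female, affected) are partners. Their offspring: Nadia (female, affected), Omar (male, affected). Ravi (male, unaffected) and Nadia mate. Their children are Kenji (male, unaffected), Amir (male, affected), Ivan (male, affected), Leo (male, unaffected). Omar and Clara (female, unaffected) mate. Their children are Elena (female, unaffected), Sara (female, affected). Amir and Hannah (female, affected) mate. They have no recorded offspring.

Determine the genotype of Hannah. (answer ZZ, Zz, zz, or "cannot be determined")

cannot be determined

Hannah's phenotype allows ZZ or Zz, and no parent or child forces a single allele at both positions; consistent genotype assignments exist with Hannah as ZZ or Zz.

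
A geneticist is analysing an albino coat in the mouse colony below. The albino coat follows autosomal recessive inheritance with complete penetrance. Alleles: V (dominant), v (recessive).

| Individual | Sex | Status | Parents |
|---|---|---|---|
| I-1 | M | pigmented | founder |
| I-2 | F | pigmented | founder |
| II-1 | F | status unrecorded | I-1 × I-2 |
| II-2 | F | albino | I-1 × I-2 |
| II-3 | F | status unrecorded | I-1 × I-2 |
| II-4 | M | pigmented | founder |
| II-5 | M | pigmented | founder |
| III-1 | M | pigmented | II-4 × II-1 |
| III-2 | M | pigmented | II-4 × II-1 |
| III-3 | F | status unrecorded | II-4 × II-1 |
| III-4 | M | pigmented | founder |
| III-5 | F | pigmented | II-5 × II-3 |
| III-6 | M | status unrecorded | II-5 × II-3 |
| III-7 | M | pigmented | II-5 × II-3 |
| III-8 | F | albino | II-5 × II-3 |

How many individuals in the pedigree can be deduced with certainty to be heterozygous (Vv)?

Obligate heterozygotes: I-1 is pigmented so carries V and passed v to II-2 (vv), so I-1 is Vv; I-2 is pigmented so carries V and passed v to II-2 (vv), so I-2 is Vv; II-5 is pigmented so carries V and passed v to III-8 (vv), so II-5 is Vv.
Every other individual is either homozygous by phenotype or has at least one consistent homozygous assignment, so the count is 3.

3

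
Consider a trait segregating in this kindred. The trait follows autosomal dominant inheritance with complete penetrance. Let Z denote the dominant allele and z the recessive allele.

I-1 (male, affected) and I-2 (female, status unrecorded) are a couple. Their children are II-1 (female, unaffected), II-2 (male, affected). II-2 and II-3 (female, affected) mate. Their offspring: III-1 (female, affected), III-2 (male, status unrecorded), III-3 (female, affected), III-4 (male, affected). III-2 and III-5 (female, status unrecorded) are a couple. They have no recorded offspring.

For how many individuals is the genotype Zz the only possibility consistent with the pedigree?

Obligate heterozygotes: I-1 is affected so carries Z and passed z to II-1 (zz), so I-1 is Zz.
Every other individual is either homozygous by phenotype or has at least one consistent homozygous assignment, so the count is 1.

1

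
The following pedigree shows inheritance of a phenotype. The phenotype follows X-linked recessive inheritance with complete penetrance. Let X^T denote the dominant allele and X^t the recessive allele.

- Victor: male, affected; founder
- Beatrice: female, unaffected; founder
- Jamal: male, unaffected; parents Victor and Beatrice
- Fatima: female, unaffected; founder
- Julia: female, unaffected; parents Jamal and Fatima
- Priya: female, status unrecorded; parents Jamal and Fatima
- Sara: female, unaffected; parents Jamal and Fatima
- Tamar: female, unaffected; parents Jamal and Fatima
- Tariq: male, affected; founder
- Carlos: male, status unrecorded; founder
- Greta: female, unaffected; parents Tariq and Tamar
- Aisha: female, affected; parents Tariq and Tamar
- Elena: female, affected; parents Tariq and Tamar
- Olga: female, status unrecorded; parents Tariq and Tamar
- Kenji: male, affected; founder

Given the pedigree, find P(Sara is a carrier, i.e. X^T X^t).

Jamal is unaffected, so Jamal is X^T Y.
Fatima is unaffected so carries T and passed t to Tamar (X^T X^t, whose T came from Jamal), so Fatima is X^T X^t.
Their cross gives offspring ratios 1/2 X^T X^T : 1/2 X^T X^t. Conditioning on Sara being unaffected, P(X^T X^t) = 1/2 / 1 = 1/2.

1/2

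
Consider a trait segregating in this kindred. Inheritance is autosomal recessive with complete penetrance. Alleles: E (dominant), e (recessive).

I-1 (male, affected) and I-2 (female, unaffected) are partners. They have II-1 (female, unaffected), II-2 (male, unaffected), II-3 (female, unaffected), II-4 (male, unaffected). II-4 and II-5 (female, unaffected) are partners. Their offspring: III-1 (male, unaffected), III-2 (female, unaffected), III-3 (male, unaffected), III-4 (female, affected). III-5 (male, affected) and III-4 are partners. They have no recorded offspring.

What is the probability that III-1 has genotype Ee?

II-4 is unaffected so carries E and received e from I-1 (ee), so II-4 is Ee.
II-5 is unaffected so carries E and passed e to III-4 (ee), so II-5 is Ee.
Their cross gives offspring ratios 1/4 EE : 1/2 Ee : 1/4 ee. Conditioning on III-1 being unaffected, P(Ee) = 1/2 / 3/4 = 2/3.

2/3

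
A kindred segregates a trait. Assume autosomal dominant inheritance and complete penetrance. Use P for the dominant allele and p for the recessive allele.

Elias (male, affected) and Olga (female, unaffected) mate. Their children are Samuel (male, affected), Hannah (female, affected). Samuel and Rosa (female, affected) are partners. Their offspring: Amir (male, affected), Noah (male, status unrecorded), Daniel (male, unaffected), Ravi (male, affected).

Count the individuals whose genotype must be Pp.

3

Obligate heterozygotes: Samuel is affected so carries P and received p from Olga (pp), so Samuel is Pp; Hannah is affected so carries P and received p from Olga (pp), so Hannah is Pp; Rosa is affected so carries P and passed p to Daniel (pp), so Rosa is Pp.
Every other individual is either homozygous by phenotype or has at least one consistent homozygous assignment, so the count is 3.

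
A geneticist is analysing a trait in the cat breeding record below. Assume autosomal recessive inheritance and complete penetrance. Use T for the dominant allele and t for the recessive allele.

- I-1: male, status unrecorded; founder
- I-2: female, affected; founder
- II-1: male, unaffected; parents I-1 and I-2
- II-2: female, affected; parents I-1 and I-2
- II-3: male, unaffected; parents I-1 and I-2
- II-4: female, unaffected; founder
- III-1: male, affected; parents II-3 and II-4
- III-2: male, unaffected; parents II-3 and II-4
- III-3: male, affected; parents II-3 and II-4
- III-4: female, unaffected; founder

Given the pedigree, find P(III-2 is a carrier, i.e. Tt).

2/3

II-3 is unaffected so carries T and received t from I-2 (tt), so II-3 is Tt.
II-4 is unaffected so carries T and passed t to III-1 (tt), so II-4 is Tt.
Their cross gives offspring ratios 1/4 TT : 1/2 Tt : 1/4 tt. Conditioning on III-2 being unaffected, P(Tt) = 1/2 / 3/4 = 2/3.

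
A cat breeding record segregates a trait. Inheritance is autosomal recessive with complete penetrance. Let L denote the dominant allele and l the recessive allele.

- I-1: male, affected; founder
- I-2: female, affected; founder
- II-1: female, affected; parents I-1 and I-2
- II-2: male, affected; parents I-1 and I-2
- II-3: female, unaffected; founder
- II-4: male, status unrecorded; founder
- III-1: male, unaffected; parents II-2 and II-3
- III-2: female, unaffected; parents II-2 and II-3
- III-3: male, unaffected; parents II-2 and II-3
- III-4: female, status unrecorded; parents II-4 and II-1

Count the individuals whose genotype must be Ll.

3

Obligate heterozygotes: III-1 is unaffected so carries L and received l from II-2 (ll), so III-1 is Ll; III-2 is unaffected so carries L and received l from II-2 (ll), so III-2 is Ll; III-3 is unaffected so carries L and received l from II-2 (ll), so III-3 is Ll.
Every other individual is either homozygous by phenotype or has at least one consistent homozygous assignment, so the count is 3.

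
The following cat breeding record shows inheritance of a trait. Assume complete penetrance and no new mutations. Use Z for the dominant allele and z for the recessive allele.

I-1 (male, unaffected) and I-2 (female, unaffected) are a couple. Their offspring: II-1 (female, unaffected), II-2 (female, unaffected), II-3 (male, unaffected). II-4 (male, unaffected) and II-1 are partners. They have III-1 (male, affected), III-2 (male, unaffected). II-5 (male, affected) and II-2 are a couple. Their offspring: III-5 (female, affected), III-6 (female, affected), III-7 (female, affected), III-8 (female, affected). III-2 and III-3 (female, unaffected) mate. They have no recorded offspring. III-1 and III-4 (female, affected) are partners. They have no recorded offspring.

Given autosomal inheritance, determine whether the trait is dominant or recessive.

recessive

II-4 and II-1 are both unaffected yet have an affected child III-1. Under dominance, an affected child requires at least one affected parent, so the trait cannot be dominant.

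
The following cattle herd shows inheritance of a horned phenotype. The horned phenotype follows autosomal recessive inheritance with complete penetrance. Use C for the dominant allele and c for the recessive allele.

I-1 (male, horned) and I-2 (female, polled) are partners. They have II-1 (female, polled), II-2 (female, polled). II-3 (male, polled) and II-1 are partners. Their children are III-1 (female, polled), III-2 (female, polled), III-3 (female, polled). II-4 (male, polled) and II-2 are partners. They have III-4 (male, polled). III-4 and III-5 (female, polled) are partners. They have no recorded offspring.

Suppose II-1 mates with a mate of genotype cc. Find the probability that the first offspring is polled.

1/2

II-1 is polled so carries C and received c from I-1 (cc), so II-1 is Cc.
The cross gives 1/2 Cc : 1/2 cc, so P(offspring is polled) = 1/2.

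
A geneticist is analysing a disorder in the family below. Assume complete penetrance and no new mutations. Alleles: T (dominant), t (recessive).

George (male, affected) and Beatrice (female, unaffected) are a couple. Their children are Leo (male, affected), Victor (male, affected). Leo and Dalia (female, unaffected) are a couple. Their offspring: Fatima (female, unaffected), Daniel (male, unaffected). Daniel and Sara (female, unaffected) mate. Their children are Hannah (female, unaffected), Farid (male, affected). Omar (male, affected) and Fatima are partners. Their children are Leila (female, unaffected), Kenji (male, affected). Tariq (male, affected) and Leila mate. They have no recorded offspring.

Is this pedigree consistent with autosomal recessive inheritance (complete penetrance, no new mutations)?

Yes

A consistent assignment under autosomal recessive exists: George tt, Beatrice Tt, Leo tt, Victor tt, Dalia TT, Fatima Tt, Daniel Tt, Sara Tt, Omar tt, Hannah TT, Farid tt, Leila Tt, Kenji tt, Tariq tt.
In this assignment every recorded phenotype matches its genotype and every non-founder's genotype is obtainable from its parents' genotypes, so the pedigree is consistent.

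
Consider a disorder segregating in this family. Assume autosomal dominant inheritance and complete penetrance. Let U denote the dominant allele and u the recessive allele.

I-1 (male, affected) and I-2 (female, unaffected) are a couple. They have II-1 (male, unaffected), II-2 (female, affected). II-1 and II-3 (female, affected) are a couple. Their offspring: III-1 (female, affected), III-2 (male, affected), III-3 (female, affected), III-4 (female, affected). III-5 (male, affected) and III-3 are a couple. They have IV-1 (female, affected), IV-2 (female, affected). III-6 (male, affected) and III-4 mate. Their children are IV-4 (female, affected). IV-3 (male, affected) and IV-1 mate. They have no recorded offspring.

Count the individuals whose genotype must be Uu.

Obligate heterozygotes: I-1 is affected so carries U and passed u to II-1 (uu), so I-1 is Uu; II-2 is affected so carries U and received u from I-2 (uu), so II-2 is Uu; III-1 is affected so carries U and received u from II-1 (uu), so III-1 is Uu; III-2 is affected so carries U and received u from II-1 (uu), so III-2 is Uu; III-3 is affected so carries U and received u from II-1 (uu), so III-3 is Uu; III-4 is affected so carries U and received u from II-1 (uu), so III-4 is Uu.
Every other individual is either homozygous by phenotype or has at least one consistent homozygous assignment, so the count is 6.

6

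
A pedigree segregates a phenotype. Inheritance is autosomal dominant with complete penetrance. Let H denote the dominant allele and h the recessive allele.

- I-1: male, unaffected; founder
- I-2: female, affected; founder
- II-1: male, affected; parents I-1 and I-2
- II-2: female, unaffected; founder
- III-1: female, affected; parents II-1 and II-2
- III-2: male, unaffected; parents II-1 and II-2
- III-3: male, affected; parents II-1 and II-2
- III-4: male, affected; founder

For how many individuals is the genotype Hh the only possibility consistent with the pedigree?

Obligate heterozygotes: II-1 is affected so carries H and received h from I-1 (hh), so II-1 is Hh; III-1 is affected so carries H and received h from II-2 (hh), so III-1 is Hh; III-3 is affected so carries H and received h from II-2 (hh), so III-3 is Hh.
Every other individual is either homozygous by phenotype or has at least one consistent homozygous assignment, so the count is 3.

3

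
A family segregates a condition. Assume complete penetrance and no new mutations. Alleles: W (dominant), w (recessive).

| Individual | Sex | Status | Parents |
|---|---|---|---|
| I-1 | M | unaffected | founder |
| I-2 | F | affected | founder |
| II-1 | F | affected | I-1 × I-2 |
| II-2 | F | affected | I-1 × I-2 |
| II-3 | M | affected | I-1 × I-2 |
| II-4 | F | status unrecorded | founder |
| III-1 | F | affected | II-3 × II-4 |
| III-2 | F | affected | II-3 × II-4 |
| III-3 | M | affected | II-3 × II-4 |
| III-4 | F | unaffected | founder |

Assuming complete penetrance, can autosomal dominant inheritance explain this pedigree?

A consistent assignment under autosomal dominant exists: I-1 ww, I-2 WW, II-1 Ww, II-2 Ww, II-3 Ww, II-4 WW, III-1 WW, III-2 WW, III-3 WW, III-4 ww.
In this assignment every recorded phenotype matches its genotype and every non-founder's genotype is obtainable from its parents' genotypes, so the pedigree is consistent.

Yes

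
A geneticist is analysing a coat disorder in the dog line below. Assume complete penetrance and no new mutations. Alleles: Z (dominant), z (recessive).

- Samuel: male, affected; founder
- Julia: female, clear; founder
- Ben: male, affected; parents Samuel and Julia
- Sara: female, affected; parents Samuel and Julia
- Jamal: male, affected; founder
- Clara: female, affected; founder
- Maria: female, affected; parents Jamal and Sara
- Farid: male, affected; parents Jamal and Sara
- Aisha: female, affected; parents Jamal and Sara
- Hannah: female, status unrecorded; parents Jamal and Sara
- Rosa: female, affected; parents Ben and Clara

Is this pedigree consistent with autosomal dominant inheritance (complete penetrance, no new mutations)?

Yes

A consistent assignment under autosomal dominant exists: Samuel ZZ, Julia zz, Ben Zz, Sara Zz, Jamal ZZ, Clara ZZ, Maria ZZ, Farid ZZ, Aisha ZZ, Hannah ZZ, Rosa ZZ.
In this assignment every recorded phenotype matches its genotype and every non-founder's genotype is obtainable from its parents' genotypes, so the pedigree is consistent.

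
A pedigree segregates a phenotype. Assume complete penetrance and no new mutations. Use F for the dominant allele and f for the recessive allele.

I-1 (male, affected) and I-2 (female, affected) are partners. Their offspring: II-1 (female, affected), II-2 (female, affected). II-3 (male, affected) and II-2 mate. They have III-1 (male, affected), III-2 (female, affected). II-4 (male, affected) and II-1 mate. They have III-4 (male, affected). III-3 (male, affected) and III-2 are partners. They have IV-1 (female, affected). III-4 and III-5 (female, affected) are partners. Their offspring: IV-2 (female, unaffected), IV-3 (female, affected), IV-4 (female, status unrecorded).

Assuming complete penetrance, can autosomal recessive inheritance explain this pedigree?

Under autosomal recessive, IV-2 (unaffected, female) cannot arise from III-4 (affected) × III-5 (affected).

No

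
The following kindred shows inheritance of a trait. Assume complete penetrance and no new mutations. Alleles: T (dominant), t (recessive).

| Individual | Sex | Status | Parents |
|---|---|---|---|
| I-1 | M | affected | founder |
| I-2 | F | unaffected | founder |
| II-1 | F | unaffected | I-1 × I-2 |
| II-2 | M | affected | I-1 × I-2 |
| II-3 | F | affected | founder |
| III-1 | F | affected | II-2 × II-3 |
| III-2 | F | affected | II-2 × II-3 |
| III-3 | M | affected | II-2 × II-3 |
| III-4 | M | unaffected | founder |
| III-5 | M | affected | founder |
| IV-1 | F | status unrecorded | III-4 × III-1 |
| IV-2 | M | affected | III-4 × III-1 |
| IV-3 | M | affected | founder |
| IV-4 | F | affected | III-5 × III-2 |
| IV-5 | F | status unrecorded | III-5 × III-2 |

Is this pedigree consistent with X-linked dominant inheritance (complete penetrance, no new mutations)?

No

Under X-linked dominant, II-1 (unaffected, female) cannot arise from I-1 (affected) × I-2 (unaffected).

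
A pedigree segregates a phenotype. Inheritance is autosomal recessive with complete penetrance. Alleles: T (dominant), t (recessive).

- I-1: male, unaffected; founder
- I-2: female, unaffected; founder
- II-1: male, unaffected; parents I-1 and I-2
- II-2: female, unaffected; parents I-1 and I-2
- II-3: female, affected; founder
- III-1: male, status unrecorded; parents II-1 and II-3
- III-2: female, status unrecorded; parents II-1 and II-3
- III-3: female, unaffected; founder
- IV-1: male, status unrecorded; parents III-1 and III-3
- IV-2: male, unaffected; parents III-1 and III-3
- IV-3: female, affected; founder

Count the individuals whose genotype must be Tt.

0

No individual's genotype is forced to Tt by the pedigree, so the count is 0.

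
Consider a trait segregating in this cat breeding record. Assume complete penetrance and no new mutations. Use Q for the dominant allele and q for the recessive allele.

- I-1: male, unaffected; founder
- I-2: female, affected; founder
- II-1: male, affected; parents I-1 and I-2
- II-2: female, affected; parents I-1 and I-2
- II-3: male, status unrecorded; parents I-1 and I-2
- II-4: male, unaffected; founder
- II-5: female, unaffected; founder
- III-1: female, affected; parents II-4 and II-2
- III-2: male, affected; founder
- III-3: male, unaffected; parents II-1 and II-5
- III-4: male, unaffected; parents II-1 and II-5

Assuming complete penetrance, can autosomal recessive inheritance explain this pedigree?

A consistent assignment under autosomal recessive exists: I-1 Qq, I-2 qq, II-1 qq, II-2 qq, II-3 Qq, II-4 Qq, II-5 QQ, III-1 qq, III-2 qq, III-3 Qq, III-4 Qq.
In this assignment every recorded phenotype matches its genotype and every non-founder's genotype is obtainable from its parents' genotypes, so the pedigree is consistent.

Yes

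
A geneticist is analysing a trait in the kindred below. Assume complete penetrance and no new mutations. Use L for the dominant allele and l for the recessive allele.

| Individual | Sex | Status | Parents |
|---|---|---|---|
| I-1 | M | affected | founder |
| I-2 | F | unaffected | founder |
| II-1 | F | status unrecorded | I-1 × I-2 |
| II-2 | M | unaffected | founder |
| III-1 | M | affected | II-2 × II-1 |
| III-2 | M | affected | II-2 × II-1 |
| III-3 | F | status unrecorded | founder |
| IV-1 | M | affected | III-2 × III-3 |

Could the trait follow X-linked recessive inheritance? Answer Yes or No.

A consistent assignment under X-linked recessive exists: I-1 X^l Y, I-2 X^L X^L, II-1 X^L X^l, II-2 X^L Y, III-1 X^l Y, III-2 X^l Y, III-3 X^L X^l, IV-1 X^l Y.
In this assignment every recorded phenotype matches its genotype and every non-founder's genotype is obtainable from its parents' genotypes, so the pedigree is consistent.

Yes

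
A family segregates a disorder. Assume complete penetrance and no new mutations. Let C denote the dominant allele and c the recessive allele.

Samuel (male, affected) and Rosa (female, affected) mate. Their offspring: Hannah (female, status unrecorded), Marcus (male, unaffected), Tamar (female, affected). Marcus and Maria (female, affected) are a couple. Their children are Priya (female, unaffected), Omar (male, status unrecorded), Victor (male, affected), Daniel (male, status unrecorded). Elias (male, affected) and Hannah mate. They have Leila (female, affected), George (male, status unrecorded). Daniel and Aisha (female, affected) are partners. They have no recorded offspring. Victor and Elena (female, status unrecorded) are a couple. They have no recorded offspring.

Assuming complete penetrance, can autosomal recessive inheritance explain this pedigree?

Under autosomal recessive, Marcus (unaffected, male) cannot arise from Samuel (affected) × Rosa (affected).

No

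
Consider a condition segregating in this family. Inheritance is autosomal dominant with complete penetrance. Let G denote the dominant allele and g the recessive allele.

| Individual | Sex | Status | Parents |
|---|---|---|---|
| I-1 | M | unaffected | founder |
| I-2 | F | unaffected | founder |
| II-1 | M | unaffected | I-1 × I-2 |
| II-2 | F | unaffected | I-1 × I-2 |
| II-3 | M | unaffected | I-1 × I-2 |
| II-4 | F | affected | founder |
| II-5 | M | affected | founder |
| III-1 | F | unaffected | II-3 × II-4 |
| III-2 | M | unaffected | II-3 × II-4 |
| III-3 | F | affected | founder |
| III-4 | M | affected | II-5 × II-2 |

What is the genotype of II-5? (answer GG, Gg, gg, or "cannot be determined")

cannot be determined

II-5's phenotype allows GG or Gg, and no parent or child forces a single allele at both positions; consistent genotype assignments exist with II-5 as GG or Gg.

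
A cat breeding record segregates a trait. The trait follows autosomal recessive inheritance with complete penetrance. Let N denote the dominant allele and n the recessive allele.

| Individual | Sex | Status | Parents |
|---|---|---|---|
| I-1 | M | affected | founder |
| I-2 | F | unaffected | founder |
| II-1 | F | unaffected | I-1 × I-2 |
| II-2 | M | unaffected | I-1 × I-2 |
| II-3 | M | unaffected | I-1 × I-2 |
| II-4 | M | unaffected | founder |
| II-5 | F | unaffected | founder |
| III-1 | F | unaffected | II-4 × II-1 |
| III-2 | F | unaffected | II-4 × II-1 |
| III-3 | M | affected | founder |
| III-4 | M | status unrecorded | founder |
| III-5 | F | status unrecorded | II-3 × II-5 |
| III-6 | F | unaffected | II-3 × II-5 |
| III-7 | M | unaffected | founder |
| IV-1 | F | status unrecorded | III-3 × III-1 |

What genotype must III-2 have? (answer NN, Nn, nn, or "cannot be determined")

cannot be determined

III-2's phenotype allows NN or Nn, and no parent or child forces a single allele at both positions; consistent genotype assignments exist with III-2 as NN or Nn.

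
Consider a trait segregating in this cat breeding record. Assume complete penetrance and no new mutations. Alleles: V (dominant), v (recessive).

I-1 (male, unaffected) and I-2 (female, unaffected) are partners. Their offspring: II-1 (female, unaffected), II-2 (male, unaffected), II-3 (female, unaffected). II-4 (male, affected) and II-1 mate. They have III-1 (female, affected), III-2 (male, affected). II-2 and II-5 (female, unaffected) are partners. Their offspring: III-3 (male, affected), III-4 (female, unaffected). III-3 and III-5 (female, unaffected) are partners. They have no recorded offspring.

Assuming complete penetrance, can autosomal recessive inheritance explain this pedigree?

Yes

A consistent assignment under autosomal recessive exists: I-1 VV, I-2 Vv, II-1 Vv, II-2 Vv, II-3 VV, II-4 vv, II-5 Vv, III-1 vv, III-2 vv, III-3 vv, III-4 VV, III-5 VV.
In this assignment every recorded phenotype matches its genotype and every non-founder's genotype is obtainable from its parents' genotypes, so the pedigree is consistent.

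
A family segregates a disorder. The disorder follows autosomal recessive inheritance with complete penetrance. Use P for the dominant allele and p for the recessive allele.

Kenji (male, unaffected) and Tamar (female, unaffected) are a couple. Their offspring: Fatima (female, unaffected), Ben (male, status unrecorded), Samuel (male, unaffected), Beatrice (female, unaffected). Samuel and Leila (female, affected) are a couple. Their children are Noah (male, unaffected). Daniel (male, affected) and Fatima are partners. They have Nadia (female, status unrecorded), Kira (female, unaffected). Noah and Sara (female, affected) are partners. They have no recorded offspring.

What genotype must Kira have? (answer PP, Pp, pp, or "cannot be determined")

Pp

From phenotype alone, Kira is PP or Pp.
Kira is unaffected so carries P and received p from Daniel (pp), so Kira is Pp.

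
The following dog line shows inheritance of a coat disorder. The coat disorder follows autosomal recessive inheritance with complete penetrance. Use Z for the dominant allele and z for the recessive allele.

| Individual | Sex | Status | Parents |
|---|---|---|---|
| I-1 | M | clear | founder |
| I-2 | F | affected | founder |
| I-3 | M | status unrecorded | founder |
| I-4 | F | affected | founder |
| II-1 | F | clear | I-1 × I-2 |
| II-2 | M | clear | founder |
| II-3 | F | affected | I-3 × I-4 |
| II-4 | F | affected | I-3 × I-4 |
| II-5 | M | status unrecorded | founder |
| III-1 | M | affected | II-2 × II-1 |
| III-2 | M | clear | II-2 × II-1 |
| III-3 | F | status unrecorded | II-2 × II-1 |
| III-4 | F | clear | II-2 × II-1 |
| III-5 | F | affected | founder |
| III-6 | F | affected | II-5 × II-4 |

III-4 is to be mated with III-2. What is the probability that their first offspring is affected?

1/9

II-2 is clear so carries Z and passed z to III-1 (zz), so II-2 is Zz.
II-1 is clear so carries Z and received z from I-2 (zz), so II-1 is Zz.
III-4 is a clear offspring of II-2 (Zz) × II-1 (Zz), whose cross gives 1/4 ZZ : 1/2 Zz : 1/4 zz; conditioning on being clear, III-4 is ZZ with probability 1/3, Zz with probability 2/3.
III-2 is a clear offspring of II-2 (Zz) × II-1 (Zz), whose cross gives 1/4 ZZ : 1/2 Zz : 1/4 zz; conditioning on being clear, III-2 is ZZ with probability 1/3, Zz with probability 2/3.
Summing over parental genotype combinations, P(offspring is affected) = 4/9·1/4 = 1/9.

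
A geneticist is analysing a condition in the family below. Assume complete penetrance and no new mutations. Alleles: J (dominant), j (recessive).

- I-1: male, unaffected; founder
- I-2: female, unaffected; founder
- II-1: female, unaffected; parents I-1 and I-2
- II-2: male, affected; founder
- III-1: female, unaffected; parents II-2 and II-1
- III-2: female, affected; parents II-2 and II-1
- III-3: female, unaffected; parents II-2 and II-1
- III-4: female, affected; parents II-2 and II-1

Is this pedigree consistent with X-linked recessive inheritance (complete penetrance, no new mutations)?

Yes

A consistent assignment under X-linked recessive exists: I-1 X^J Y, I-2 X^J X^j, II-1 X^J X^j, II-2 X^j Y, III-1 X^J X^j, III-2 X^j X^j, III-3 X^J X^j, III-4 X^j X^j.
In this assignment every recorded phenotype matches its genotype and every non-founder's genotype is obtainable from its parents' genotypes, so the pedigree is consistent.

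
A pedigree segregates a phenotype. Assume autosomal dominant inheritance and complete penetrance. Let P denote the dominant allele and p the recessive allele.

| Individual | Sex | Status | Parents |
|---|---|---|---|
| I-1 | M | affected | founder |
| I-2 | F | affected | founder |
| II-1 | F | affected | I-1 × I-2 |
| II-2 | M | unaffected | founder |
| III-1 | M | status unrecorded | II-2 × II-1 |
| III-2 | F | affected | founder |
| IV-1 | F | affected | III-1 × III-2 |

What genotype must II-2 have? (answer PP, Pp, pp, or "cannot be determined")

pp

II-2 is unaffected, so II-2 is pp.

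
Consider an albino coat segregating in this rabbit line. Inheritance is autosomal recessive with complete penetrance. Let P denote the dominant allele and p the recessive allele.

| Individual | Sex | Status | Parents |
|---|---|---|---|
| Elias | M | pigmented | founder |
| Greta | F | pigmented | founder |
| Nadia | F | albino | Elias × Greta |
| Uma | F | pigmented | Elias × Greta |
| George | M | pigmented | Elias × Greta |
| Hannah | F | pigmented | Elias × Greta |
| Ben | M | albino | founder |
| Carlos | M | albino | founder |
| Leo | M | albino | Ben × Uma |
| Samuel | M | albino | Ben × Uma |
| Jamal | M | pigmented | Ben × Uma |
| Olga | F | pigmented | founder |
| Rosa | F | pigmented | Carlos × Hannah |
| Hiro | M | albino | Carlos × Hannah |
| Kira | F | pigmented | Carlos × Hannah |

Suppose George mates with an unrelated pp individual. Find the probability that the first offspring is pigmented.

2/3

Elias is pigmented so carries P and passed p to Nadia (pp), so Elias is Pp.
Greta is pigmented so carries P and passed p to Nadia (pp), so Greta is Pp.
George is a pigmented offspring of Elias (Pp) × Greta (Pp), whose cross gives 1/4 PP : 1/2 Pp : 1/4 pp; conditioning on being pigmented, George is PP with probability 1/3, Pp with probability 2/3.
Summing over parental genotype combinations, P(offspring is pigmented) = 1/3·1 + 2/3·1/2 = 2/3.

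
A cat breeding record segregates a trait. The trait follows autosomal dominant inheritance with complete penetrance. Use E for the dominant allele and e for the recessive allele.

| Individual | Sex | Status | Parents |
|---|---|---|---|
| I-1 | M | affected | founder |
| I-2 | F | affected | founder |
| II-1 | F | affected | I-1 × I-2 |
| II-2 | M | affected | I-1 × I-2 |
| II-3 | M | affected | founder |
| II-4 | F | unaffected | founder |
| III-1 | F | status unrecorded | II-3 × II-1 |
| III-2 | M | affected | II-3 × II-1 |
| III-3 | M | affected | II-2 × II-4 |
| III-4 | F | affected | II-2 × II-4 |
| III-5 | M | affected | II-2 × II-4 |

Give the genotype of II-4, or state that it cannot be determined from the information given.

ee

II-4 is unaffected, so II-4 is ee.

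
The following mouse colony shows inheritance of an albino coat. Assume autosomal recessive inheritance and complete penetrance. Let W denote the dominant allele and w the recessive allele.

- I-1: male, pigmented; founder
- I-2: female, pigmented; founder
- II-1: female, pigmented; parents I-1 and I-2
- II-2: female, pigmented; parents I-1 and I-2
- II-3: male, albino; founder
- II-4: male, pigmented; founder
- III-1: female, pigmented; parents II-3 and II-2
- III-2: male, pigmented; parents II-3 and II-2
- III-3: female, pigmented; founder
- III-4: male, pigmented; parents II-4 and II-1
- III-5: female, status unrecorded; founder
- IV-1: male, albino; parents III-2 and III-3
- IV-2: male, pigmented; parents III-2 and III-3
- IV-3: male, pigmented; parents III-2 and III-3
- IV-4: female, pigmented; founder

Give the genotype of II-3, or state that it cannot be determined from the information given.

II-3 is albino, so II-3 is ww.

ww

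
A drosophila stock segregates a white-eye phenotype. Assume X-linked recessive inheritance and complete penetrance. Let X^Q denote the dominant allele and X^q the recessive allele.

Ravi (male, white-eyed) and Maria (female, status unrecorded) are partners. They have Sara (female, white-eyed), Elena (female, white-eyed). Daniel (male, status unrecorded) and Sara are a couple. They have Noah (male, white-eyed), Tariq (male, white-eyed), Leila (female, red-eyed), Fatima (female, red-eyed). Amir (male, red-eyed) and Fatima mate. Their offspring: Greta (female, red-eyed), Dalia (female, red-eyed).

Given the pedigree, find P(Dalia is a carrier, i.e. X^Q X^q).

Amir is red-eyed, so Amir is X^Q Y.
Fatima is red-eyed so carries Q and received q from Sara (X^q X^q), so Fatima is X^Q X^q.
Their cross gives offspring ratios 1/2 X^Q X^Q : 1/2 X^Q X^q. Conditioning on Dalia being red-eyed, P(X^Q X^q) = 1/2 / 1 = 1/2.

1/2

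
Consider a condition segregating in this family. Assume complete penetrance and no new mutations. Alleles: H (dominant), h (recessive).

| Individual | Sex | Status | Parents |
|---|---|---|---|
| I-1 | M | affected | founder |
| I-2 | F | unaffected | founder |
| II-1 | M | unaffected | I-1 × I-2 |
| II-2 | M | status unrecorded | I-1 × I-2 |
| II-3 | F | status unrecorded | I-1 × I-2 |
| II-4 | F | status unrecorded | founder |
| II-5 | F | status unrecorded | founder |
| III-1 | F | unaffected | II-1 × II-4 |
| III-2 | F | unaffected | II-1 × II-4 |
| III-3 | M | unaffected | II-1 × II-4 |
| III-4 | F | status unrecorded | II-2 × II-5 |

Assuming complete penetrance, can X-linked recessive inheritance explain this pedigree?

A consistent assignment under X-linked recessive exists: I-1 X^h Y, I-2 X^H X^H, II-1 X^H Y, II-2 X^H Y, II-3 X^H X^h, II-4 X^H X^H, II-5 X^H X^H, III-1 X^H X^H, III-2 X^H X^H, III-3 X^H Y, III-4 X^H X^H.
In this assignment every recorded phenotype matches its genotype and every non-founder's genotype is obtainable from its parents' genotypes, so the pedigree is consistent.

Yes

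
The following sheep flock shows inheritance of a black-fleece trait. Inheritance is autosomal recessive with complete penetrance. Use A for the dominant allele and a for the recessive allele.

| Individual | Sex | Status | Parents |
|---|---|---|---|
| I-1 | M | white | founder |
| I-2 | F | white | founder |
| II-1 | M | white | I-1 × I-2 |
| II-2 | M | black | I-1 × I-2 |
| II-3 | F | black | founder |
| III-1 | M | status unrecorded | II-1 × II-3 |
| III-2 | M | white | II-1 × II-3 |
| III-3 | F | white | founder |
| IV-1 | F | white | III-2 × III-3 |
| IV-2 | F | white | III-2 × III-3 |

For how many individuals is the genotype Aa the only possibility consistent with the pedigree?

3

Obligate heterozygotes: I-1 is white so carries A and passed a to II-2 (aa), so I-1 is Aa; I-2 is white so carries A and passed a to II-2 (aa), so I-2 is Aa; III-2 is white so carries A and received a from II-3 (aa), so III-2 is Aa.
Every other individual is either homozygous by phenotype or has at least one consistent homozygous assignment, so the count is 3.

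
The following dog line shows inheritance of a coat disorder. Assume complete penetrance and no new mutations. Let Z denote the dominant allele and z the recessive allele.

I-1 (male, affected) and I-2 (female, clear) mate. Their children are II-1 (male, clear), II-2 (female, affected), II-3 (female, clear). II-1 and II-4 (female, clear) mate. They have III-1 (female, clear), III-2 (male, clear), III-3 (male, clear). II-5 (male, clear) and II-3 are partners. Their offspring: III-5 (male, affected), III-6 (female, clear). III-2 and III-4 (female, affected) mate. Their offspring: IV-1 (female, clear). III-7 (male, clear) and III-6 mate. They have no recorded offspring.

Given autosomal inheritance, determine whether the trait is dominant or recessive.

II-5 and II-3 are both clear yet have an affected child III-5. Under dominance, an affected child requires at least one affected parent, so the trait cannot be dominant.

recessive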